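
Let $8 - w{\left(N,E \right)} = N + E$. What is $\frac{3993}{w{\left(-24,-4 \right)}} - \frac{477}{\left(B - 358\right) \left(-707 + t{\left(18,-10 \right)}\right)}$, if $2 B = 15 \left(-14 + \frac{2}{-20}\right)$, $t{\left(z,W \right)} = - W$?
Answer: $\frac{32469313}{292740} \approx 110.92$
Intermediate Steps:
$w{\left(N,E \right)} = 8 - E - N$ ($w{\left(N,E \right)} = 8 - \left(N + E\right) = 8 - \left(E + N\right) = 8 - E - N$)
$B = - \frac{423}{4}$ ($B = \frac{15 \left(-14 + \frac{2}{-20}\right)}{2} = \frac{15 \left(-14 + 2 \left(- \frac{1}{20}\right)\right)}{2} = \frac{15 \left(-14 - \frac{1}{10}\right)}{2} = \frac{15 \left(- \frac{141}{10}\right)}{2} = \frac{1}{2} \left(- \frac{423}{2}\right) = - \frac{423}{4} \approx -105.75$)
$\frac{3993}{w{\left(-24,-4 \right)}} - \frac{477}{\left(B - 358\right) \left(-707 + t{\left(18,-10 \right)}\right)} = \frac{3993}{8 - -4 - -24} - \frac{477}{\left(- \frac{423}{4} - 358\right) \left(-707 - -10\right)} = \frac{3993}{8 + 4 + 24} - \frac{477}{\left(- \frac{1855}{4}\right) \left(-707 + 10\right)} = \frac{3993}{36} - \frac{477}{\left(- \frac{1855}{4}\right) \left(-697\right)} = 3993 \cdot \frac{1}{36} - \frac{477}{\frac{1292935}{4}} = \frac{1331}{12} - \frac{36}{24395} = \frac{32469313}{292740}$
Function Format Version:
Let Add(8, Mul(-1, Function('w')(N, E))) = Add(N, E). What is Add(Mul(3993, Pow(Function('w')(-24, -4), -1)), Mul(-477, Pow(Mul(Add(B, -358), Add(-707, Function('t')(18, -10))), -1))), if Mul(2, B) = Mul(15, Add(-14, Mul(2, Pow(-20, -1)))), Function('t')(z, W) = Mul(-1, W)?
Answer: Rational(32469313, 292740) ≈ 110.92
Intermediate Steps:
Function('w')(N, E) = Add(8, Mul(-1, E), Mul(-1, N)) (Function('w')(N, E) = Add(8, Mul(-1, Add(N, E))) = Add(8, Mul(-1, Add(E, N))) = Add(8, Add(Mul(-1, E), Mul(-1, N))) = Add(8, Mul(-1, E), Mul(-1, N)))
B = Rational(-423, 4) (B = Mul(Rational(1, 2), Mul(15, Add(-14, Mul(2, Pow(-20, -1))))) = Mul(Rational(1, 2), Mul(15, Add(-14, Mul(2, Rational(-1, 20))))) = Mul(Rational(1, 2), Mul(15, Add(-14, Rational(-1, 10)))) = Mul(Rational(1, 2), Mul(15, Rational(-141, 10))) = Mul(Rational(1, 2), Rational(-423, 2)) = Rational(-423, 4) ≈ -105.75)
Add(Mul(3993, Pow(Function('w')(-24, -4), -1)), Mul(-477, Pow(Mul(Add(B, -358), Add(-707, Function('t')(18, -10))), -1))) = Add(Mul(3993, Pow(Add(8, Mul(-1, -4), Mul(-1, -24)), -1)), Mul(-477, Pow(Mul(Add(Rational(-423, 4), -358), Add(-707, Mul(-1, -10))), -1))) = Add(Mul(3993, Pow(Add(8, 4, 24), -1)), Mul(-477, Pow(Mul(Rational(-1855, 4), Add(-707, 10)), -1))) = Add(Mul(3993, Pow(36, -1)), Mul(-477, Pow(Mul(Rational(-1855, 4), -697), -1))) = Add(Mul(3993, Rational(1, 36)), Mul(-477, Pow(Rational(1292935, 4), -1))) = Add(Rational(1331, 12), Mul(-477, Rational(4, 1292935))) = Add(Rational(1331, 12), Rational(-36, 24395)) = Rational(32469313, 292740)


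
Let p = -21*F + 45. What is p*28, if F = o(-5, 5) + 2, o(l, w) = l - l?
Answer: 84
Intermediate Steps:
o(l, w) = 0
F = 2 (F = 0 + 2 = 2)
p = 3 (p = -21*2 + 45 = -42 + 45 = 3)
p*28 = 3*28 = 84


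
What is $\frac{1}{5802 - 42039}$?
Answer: $- \frac{1}{36237} \approx -2.7596 \cdot 10^{-5}$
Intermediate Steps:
$\frac{1}{5802 - 42039} = \frac{1}{-36237} = - \frac{1}{36237}$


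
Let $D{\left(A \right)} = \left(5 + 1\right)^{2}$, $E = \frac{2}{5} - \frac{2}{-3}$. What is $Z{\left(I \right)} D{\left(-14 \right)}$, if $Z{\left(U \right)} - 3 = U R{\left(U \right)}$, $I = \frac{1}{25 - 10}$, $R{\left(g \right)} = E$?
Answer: $\frac{2764}{25} \approx 110.56$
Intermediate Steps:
$E = \frac{16}{15}$ ($E = 2 \cdot \frac{1}{5} - - \frac{2}{3} = \frac{2}{5} + \frac{2}{3} = \frac{16}{15} \approx 1.0667$)
$R{\left(g \right)} = \frac{16}{15}$
$D{\left(A \right)} = 36$ ($D{\left(A \right)} = 6^{2} = 36$)
$I = \frac{1}{15} \approx 0.066667$
$Z{\left(U \right)} = 3 + \frac{16 U}{15}$ ($Z{\left(U \right)} = 3 + U \frac{16}{15} = 3 + \frac{16 U}{15}$)
$Z{\left(I \right)} D{\left(-14 \right)} = \left(3 + \frac{16}{15} \cdot \frac{1}{15}\right) 36 = \left(3 + \frac{16}{225}\right) 36 = \frac{691}{225} \cdot 36 = \frac{2764}{25}$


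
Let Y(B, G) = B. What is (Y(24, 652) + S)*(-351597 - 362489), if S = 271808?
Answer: -194111425552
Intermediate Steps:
(Y(24, 652) + S)*(-351597 - 362489) = (24 + 271808)*(-351597 - 362489) = 271832*(-714086) = -194111425552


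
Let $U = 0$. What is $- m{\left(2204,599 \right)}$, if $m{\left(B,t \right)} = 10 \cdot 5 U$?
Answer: $0$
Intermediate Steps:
$m{\left(B,t \right)} = 0$ ($m{\left(B,t \right)} = 10 \cdot 5 \cdot 0 = 50 \cdot 0 = 0$)
$- m{\left(2204,599 \right)} = \left(-1\right) 0 = 0$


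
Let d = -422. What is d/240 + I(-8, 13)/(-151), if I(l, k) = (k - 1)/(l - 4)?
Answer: -31741/18120 ≈ -1.7517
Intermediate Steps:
I(l, k) = (-1 + k)/(-4 + l)
d/240 + I(-8, 13)/(-151) = -422/240 + ((-1 + 13)/(-4 - 8))/(-151) = -422*1/240 + (12/(-12))*(-1/151) = -211/120 - 1/12*12*(-1/151) = -211/120 - 1*(-1/151) = -211/120 + 1/151 = -31741/18120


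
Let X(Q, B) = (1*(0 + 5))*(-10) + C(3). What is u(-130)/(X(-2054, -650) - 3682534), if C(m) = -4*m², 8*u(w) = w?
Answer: 13/2946096 ≈ 4.4126e-6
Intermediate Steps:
u(w) = w/8
X(Q, B) = -86 (X(Q, B) = (1*(0 + 5))*(-10) - 4*3² = (1*5)*(-10) - 4*9 = 5*(-10) - 36 = -50 - 36 = -86)
u(-130)/(X(-2054, -650) - 3682534) = ((⅛)*(-130))/(-86 - 3682534) = -65/4/(-3682620) = -65/4*(-1/3682620) = 13/2946096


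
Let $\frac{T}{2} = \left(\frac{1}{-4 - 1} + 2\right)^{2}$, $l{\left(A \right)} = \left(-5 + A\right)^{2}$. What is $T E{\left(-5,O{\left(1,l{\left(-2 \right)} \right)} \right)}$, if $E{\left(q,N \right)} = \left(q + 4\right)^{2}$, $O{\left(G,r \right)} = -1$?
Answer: $\frac{162}{25} \approx 6.48$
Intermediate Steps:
$E{\left(q,N \right)} = \left(4 + q\right)^{2}$
$T = \frac{162}{25}$ ($T = 2 \left(\frac{1}{-4 - 1} + 2\right)^{2} = 2 \left(\frac{1}{-5} + 2\right)^{2} = 2 \left(- \frac{1}{5} + 2\right)^{2} = 2 \left(\frac{9}{5}\right)^{2} = 2 \cdot \frac{81}{25} = \frac{162}{25} \approx 6.48$)
$T E{\left(-5,O{\left(1,l{\left(-2 \right)} \right)} \right)} = \frac{162 \left(4 - 5\right)^{2}}{25} = \frac{162 \left(-1\right)^{2}}{25} = \frac{162}{25} \cdot 1 = \frac{162}{25}$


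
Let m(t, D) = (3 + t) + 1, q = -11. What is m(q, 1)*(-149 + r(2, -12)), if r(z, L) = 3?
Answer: 1022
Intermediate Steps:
m(t, D) = 4 + t
m(q, 1)*(-149 + r(2, -12)) = (4 - 11)*(-149 + 3) = -7*(-146) = 1022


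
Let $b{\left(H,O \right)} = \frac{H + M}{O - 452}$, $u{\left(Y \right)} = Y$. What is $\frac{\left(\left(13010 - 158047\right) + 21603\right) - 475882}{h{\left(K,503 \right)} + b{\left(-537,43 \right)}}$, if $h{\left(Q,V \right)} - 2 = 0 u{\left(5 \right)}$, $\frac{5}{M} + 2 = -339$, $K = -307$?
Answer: $- \frac{6965500267}{38505} \approx -1.809 \cdot 10^{5}$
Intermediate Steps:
$M = - \frac{5}{341}$ ($M = \frac{5}{-2 - 339} = \frac{5}{-341} = 5 \left(- \frac{1}{341}\right) = - \frac{5}{341} \approx -0.014663$)
$b{\left(H,O \right)} = \frac{- \frac{5}{341} + H}{-452 + O}$ ($b{\left(H,O \right)} = \frac{H - \frac{5}{341}}{O - 452} = \frac{- \frac{5}{341} + H}{-452 + O}$)
$h{\left(Q,V \right)} = 2$ ($h{\left(Q,V \right)} = 2 + 0 \cdot 5 = 2 + 0 = 2$)
$\frac{\left(\left(13010 - 158047\right) + 21603\right) - 475882}{h{\left(K,503 \right)} + b{\left(-537,43 \right)}} = \frac{\left(\left(13010 - 158047\right) + 21603\right) - 475882}{2 + \frac{- \frac{5}{341} - 537}{-452 + 43}} = \frac{\left(-145037 + 21603\right) - 475882}{2 + \frac{1}{-409} \left(- \frac{183122}{341}\right)} = \frac{-123434 - 475882}{2 - - \frac{183122}{139469}} = - \frac{599316}{2 + \frac{183122}{139469}} = - \frac{599316}{\frac{462060}{139469}} = \left(-599316\right) \frac{139469}{462060} = - \frac{6965500267}{38505}$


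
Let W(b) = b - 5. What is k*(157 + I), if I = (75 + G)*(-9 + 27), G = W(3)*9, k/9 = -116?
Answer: -1235052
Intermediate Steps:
k = -1044 (k = 9*(-116) = -1044)
W(b) = -5 + b
G = -18 (G = (-5 + 3)*9 = -2*9 = -18)
I = 1026 (I = (75 - 18)*(-9 + 27) = 57*18 = 1026)
k*(157 + I) = -1044*(157 + 1026) = -1044*1183 = -1235052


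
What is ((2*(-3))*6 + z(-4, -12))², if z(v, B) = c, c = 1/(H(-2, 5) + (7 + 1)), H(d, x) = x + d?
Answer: 156025/121 ≈ 1289.5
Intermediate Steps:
H(d, x) = d + x
c = 1/11 (c = 1/((-2 + 5) + (7 + 1)) = 1/(3 + 8) = 1/11 ≈ 0.090909)
z(v, B) = 1/11
((2*(-3))*6 + z(-4, -12))² = ((2*(-3))*6 + 1/11)² = (-6*6 + 1/11)² = (-36 + 1/11)² = (-395/11)² = 156025/121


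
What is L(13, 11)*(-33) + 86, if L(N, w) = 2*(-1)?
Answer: 152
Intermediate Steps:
L(N, w) = -2
L(13, 11)*(-33) + 86 = -2*(-33) + 86 = 66 + 86 = 152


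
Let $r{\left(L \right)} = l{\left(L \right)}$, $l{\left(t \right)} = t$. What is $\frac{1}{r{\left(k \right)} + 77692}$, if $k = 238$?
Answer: $\frac{1}{77930} \approx 1.2832 \cdot 10^{-5}$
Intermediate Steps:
$r{\left(L \right)} = L$
$\frac{1}{r{\left(k \right)} + 77692} = \frac{1}{238 + 77692} = \frac{1}{77930}$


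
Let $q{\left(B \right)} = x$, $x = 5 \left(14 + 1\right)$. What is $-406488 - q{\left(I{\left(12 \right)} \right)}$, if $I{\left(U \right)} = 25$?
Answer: $-406563$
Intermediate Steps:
$x = 75$ ($x = 5 \cdot 15 = 75$)
$q{\left(B \right)} = 75$
$-406488 - q{\left(I{\left(12 \right)} \right)} = -406488 - 75 = -406563$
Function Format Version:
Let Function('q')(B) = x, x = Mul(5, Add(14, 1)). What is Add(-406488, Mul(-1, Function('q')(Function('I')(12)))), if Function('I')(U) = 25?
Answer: -406563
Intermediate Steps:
x = 75 (x = Mul(5, 15) = 75)
Function('q')(B) = 75
Add(-406488, Mul(-1, Function('q')(Function('I')(12)))) = Add(-406488, Mul(-1, 75)) = Add(-406488, -75) = -406563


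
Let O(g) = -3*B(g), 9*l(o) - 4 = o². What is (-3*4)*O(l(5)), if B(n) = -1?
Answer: -36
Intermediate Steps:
l(o) = 4/9 + o²/9
O(g) = 3 (O(g) = -3*(-1) = 3)
(-3*4)*O(l(5)) = -3*4*3 = -12*3 = -36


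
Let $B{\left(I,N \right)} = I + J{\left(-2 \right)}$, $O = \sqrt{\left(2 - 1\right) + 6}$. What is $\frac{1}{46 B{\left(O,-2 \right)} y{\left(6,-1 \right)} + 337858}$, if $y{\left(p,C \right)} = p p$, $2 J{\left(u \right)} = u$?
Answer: $\frac{168101}{56506294226} - \frac{414 \sqrt{7}}{28253147113} \approx 2.9361 \cdot 10^{-6}$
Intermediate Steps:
$J{\left(u \right)} = \frac{u}{2}$
$O = \sqrt{7}$ ($O = \sqrt{1 + 6} = \sqrt{7} \approx 2.6458$)
$y{\left(p,C \right)} = p^{2}$
$B{\left(I,N \right)} = -1 + I$ ($B{\left(I,N \right)} = I + \frac{1}{2} \left(-2\right) = I - 1 = -1 + I$)
$\frac{1}{46 B{\left(O,-2 \right)} y{\left(6,-1 \right)} + 337858} = \frac{1}{46 \left(-1 + \sqrt{7}\right) 6^{2} + 337858} = \frac{1}{\left(-46 + 46 \sqrt{7}\right) 36 + 337858} = \frac{1}{\left(-1656 + 1656 \sqrt{7}\right) + 337858} = \frac{1}{336202 + 1656 \sqrt{7}}$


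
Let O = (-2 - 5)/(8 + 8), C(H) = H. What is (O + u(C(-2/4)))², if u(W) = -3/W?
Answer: 7921/256 ≈ 30.941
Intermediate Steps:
O = -7/16 ≈ -0.43750
(O + u(C(-2/4)))² = (-7/16 - 3/((-2/4)))² = (-7/16 - 3/((-2*¼)))² = (-7/16 - 3/(-½))² = (-7/16 - 3*(-2))² = (-7/16 + 6)² = (89/16)² = 7921/256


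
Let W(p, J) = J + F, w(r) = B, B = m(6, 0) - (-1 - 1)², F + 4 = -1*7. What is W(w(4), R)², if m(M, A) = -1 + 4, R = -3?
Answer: 196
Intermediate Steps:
F = -11 (F = -4 - 1*7 = -4 - 7 = -11)
m(M, A) = 3
B = -1 (B = 3 - (-1 - 1)² = 3 - 1*(-2)² = 3 - 1*4 = 3 - 4 = -1)
w(r) = -1
W(p, J) = -11 + J (W(p, J) = J - 11 = -11 + J)
W(w(4), R)² = (-11 - 3)² = (-14)² = 196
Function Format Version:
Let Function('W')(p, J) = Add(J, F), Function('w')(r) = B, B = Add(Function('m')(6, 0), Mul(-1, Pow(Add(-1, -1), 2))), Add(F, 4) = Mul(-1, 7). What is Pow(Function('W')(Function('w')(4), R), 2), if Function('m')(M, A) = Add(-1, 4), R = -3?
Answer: 196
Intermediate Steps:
F = -11 (F = Add(-4, Mul(-1, 7)) = Add(-4, -7) = -11)
Function('m')(M, A) = 3
B = -1 (B = Add(3, Mul(-1, Pow(Add(-1, -1), 2))) = Add(3, Mul(-1, Pow(-2, 2))) = Add(3, Mul(-1, 4)) = Add(3, -4) = -1)
Function('w')(r) = -1
Function('W')(p, J) = Add(-11, J) (Function('W')(p, J) = Add(J, -11) = Add(-11, J))
Pow(Function('W')(Function('w')(4), R), 2) = Pow(Add(-11, -3), 2) = Pow(-14, 2) = 196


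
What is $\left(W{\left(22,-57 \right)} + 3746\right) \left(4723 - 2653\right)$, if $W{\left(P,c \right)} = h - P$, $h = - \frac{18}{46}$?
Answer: $7707870$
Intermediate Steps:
$h = - \frac{9}{23}$ ($h = \left(-18\right) \frac{1}{46} = - \frac{9}{23} \approx -0.3913$)
$W{\left(P,c \right)} = - \frac{9}{23} - P$
$\left(W{\left(22,-57 \right)} + 3746\right) \left(4723 - 2653\right) = \left(\left(- \frac{9}{23} - 22\right) + 3746\right) \left(4723 - 2653\right) = \left(\left(- \frac{9}{23} - 22\right) + 3746\right) 2070 = \left(- \frac{515}{23} + 3746\right) 2070 = \frac{85643}{23} \cdot 2070 = 7707870$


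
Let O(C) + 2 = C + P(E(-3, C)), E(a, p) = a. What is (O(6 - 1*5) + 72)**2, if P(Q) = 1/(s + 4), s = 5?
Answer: 409600/81 ≈ 5056.8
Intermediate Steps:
P(Q) = 1/9 (P(Q) = 1/(5 + 4) = 1/9)
O(C) = -17/9 + C (O(C) = -2 + (C + 1/9) = -2 + (1/9 + C) = -17/9 + C)
(O(6 - 1*5) + 72)**2 = ((-17/9 + (6 - 1*5)) + 72)**2 = ((-17/9 + (6 - 5)) + 72)**2 = ((-17/9 + 1) + 72)**2 = (-8/9 + 72)**2 = (640/9)**2 = 409600/81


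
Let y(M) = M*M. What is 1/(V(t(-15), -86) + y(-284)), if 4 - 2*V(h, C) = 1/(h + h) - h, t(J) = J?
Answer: 60/4839031 ≈ 1.2399e-5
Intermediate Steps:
V(h, C) = 2 + h/2 - 1/(4*h) (V(h, C) = 2 - (1/(h + h) - h)/2 = 2 - (1/(2*h) - h)/2 = 2 + (h/2 - 1/(4*h)) = 2 + h/2 - 1/(4*h))
y(M) = M²
1/(V(t(-15), -86) + y(-284)) = 1/((2 + (½)*(-15) - ¼/(-15)) + (-284)²) = 1/((2 - 15/2 - ¼*(-1/15)) + 80656) = 1/((2 - 15/2 + 1/60) + 80656) = 1/(-329/60 + 80656) = 1/(4839031/60) = 60/4839031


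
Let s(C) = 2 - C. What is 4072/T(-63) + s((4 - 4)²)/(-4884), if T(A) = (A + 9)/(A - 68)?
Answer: 217106815/21978 ≈ 9878.4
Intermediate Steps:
T(A) = (9 + A)/(-68 + A)
4072/T(-63) + s((4 - 4)²)/(-4884) = 4072/(((9 - 63)/(-68 - 63))) + (2 - (4 - 4)²)/(-4884) = 4072/((-54/(-131))) + (2 - 1*0²)*(-1/4884) = 4072/((-1/131*(-54))) + (2 - 1*0)*(-1/4884) = 4072/(54/131) + (2 + 0)*(-1/4884) = 4072*(131/54) + 2*(-1/4884) = 266716/27 - 1/2442 = 217106815/21978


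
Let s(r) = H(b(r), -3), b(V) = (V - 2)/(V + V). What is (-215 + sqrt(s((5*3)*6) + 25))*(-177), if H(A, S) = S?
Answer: 38055 - 177*sqrt(22) ≈ 37225.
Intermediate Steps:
b(V) = (-2 + V)/(2*V) (b(V) = (-2 + V)/((2*V)) = (-2 + V)*(1/(2*V)) = (-2 + V)/(2*V))
s(r) = -3
(-215 + sqrt(s((5*3)*6) + 25))*(-177) = (-215 + sqrt(-3 + 25))*(-177) = (-215 + sqrt(22))*(-177) = 38055 - 177*sqrt(22)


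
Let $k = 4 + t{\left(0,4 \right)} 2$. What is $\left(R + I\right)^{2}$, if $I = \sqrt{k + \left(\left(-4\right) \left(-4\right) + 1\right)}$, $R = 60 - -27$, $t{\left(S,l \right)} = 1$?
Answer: $\left(87 + \sqrt{23}\right)^{2} \approx 8426.5$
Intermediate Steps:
$k = 6$ ($k = 4 + 1 \cdot 2 = 4 + 2 = 6$)
$R = 87$ ($R = 60 + 27 = 87$)
$I = \sqrt{23}$ ($I = \sqrt{6 + \left(\left(-4\right) \left(-4\right) + 1\right)} = \sqrt{6 + \left(16 + 1\right)} = \sqrt{6 + 17} = \sqrt{23} \approx 4.7958$)
$\left(R + I\right)^{2} = \left(87 + \sqrt{23}\right)^{2}$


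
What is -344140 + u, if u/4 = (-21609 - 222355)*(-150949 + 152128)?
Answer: -1150878364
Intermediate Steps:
u = -1150534224 (u = 4*((-21609 - 222355)*(-150949 + 152128)) = 4*(-243964*1179) = 4*(-287633556) = -1150534224)
-344140 + u = -344140 - 1150534224 = -1150878364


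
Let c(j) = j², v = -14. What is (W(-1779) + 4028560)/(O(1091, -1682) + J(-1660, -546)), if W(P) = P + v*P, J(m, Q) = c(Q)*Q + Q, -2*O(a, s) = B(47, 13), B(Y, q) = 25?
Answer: -8103374/325543789 ≈ -0.024892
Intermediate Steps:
O(a, s) = -25/2 (O(a, s) = -½*25 = -25/2)
J(m, Q) = Q + Q³ (J(m, Q) = Q²*Q + Q = Q³ + Q = Q + Q³)
W(P) = -13*P (W(P) = P - 14*P = -13*P)
(W(-1779) + 4028560)/(O(1091, -1682) + J(-1660, -546)) = (-13*(-1779) + 4028560)/(-25/2 + (-546 + (-546)³)) = (23127 + 4028560)/(-25/2 + (-546 - 162771336)) = 4051687/(-25/2 - 162771882) = 4051687/(-325543789/2) = 4051687*(-2/325543789) = -8103374/325543789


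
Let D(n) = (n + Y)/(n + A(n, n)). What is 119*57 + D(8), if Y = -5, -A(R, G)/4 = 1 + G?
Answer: 189921/28 ≈ 6782.9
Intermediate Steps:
A(R, G) = -4 - 4*G (A(R, G) = -4*(1 + G) = -4 - 4*G)
D(n) = (-5 + n)/(-4 - 3*n) (D(n) = (n - 5)/(n + (-4 - 4*n)) = (-5 + n)/(-4 - 3*n))
119*57 + D(8) = 119*57 + (5 - 1*8)/(4 + 3*8) = 6783 + (5 - 8)/(4 + 24) = 6783 - 3/28 = 189921/28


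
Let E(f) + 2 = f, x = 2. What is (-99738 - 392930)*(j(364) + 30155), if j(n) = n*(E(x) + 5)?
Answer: -15753059300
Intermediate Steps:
E(f) = -2 + f
j(n) = 5*n (j(n) = n*((-2 + 2) + 5) = n*(0 + 5) = n*5 = 5*n)
(-99738 - 392930)*(j(364) + 30155) = (-99738 - 392930)*(5*364 + 30155) = -492668*(1820 + 30155) = -492668*31975 = -15753059300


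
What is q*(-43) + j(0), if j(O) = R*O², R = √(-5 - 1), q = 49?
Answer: -2107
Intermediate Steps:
R = I*√6 (R = √(-6) = I*√6 ≈ 2.4495*I)
j(O) = I*√6*O² (j(O) = (I*√6)*O² = I*√6*O²)
q*(-43) + j(0) = 49*(-43) + I*√6*0² = -2107 + I*√6*0 = -2107 + 0 = -2107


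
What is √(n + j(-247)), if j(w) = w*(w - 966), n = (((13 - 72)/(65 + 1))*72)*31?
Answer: √36011503/11 ≈ 545.54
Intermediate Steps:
n = -21948/11 (n = (-59/66*72)*31 = (-59*1/66*72)*31 = -59/66*72*31 = -708/11*31 = -21948/11 ≈ -1995.3)
j(w) = w*(-966 + w)
√(n + j(-247)) = √(-21948/11 - 247*(-966 - 247)) = √(-21948/11 - 247*(-1213)) = √(-21948/11 + 299611) = √(3273773/11) = √36011503/11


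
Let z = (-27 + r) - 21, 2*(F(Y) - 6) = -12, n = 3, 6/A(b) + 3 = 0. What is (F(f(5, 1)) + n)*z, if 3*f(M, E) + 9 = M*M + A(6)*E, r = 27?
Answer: -63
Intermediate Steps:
A(b) = -2 (A(b) = 6/(-3 + 0) = 6/(-3) = 6*(-⅓) = -2)
f(M, E) = -3 - 2*E/3 + M²/3 (f(M, E) = -3 + (M*M - 2*E)/3 = -3 + (M² - 2*E)/3 = -3 + (-2*E/3 + M²/3) = -3 - 2*E/3 + M²/3)
F(Y) = 0 (F(Y) = 6 + (½)*(-12) = 6 - 6 = 0)
z = -21 (z = (-27 + 27) - 21 = 0 - 21 = -21)
(F(f(5, 1)) + n)*z = (0 + 3)*(-21) = 3*(-21) = -63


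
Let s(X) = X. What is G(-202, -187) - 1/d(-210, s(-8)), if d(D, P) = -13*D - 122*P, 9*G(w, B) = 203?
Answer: 752309/33354 ≈ 22.555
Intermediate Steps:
G(w, B) = 203/9 (G(w, B) = (1/9)*203 = 203/9)
d(D, P) = -122*P - 13*D
G(-202, -187) - 1/d(-210, s(-8)) = 203/9 - 1/(-122*(-8) - 13*(-210)) = 203/9 - 1/(976 + 2730) = 203/9 - 1/3706 = 752309/33354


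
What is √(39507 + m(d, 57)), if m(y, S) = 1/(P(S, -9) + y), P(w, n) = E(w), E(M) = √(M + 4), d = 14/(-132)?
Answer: √(-276483 + 2607462*√61)/√(-7 + 66*√61) ≈ 198.76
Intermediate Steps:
d = -7/66 (d = 14*(-1/132) = -7/66 ≈ -0.10606)
E(M) = √(4 + M)
P(w, n) = √(4 + w)
m(y, S) = 1/(y + √(4 + S)) (m(y, S) = 1/(√(4 + S) + y) = 1/(y + √(4 + S)))
√(39507 + m(d, 57)) = √(39507 + 1/(-7/66 + √(4 + 57))) = √(39507 + 1/(-7/66 + √61))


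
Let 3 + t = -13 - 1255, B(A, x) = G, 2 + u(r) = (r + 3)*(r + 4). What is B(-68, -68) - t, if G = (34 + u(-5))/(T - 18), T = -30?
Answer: 30487/24 ≈ 1270.3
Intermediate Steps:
u(r) = -2 + (3 + r)*(4 + r) (u(r) = -2 + (r + 3)*(r + 4) = -2 + (3 + r)*(4 + r))
G = -17/24 (G = (34 + (10 + (-5)**2 + 7*(-5)))/(-30 - 18) = (34 + (10 + 25 - 35))/(-48) = (34 + 0)*(-1/48) = 34*(-1/48) = -17/24 ≈ -0.70833)
B(A, x) = -17/24
t = -1271 (t = -3 + (-13 - 1255) = -3 - 1268 = -1271)
B(-68, -68) - t = -17/24 - 1*(-1271) = -17/24 + 1271 = 30487/24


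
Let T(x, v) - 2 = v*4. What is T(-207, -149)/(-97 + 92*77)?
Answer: -198/2329 ≈ -0.085015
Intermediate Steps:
T(x, v) = 2 + 4*v (T(x, v) = 2 + v*4 = 2 + 4*v)
T(-207, -149)/(-97 + 92*77) = (2 + 4*(-149))/(-97 + 92*77) = (2 - 596)/(-97 + 7084) = -594/6987 = -594*1/6987 = -198/2329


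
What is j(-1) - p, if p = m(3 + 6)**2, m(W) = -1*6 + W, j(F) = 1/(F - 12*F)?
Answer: -98/11 ≈ -8.9091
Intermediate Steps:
j(F) = -1/(11*F) (j(F) = 1/(-11*F) = -1/(11*F))
m(W) = -6 + W
p = 9 (p = (-6 + (3 + 6))**2 = (-6 + 9)**2 = 3**2 = 9)
j(-1) - p = -1/11/(-1) - 1*9 = -1/11*(-1) - 9 = 1/11 - 9 = -98/11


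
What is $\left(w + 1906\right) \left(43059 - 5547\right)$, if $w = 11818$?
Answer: $514814688$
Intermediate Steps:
$\left(w + 1906\right) \left(43059 - 5547\right) = \left(11818 + 1906\right) \left(43059 - 5547\right) = 13724 \left(43059 + \left(-9434 + 3887\right)\right) = 13724 \left(43059 - 5547\right) = 13724 \cdot 37512 = 514814688$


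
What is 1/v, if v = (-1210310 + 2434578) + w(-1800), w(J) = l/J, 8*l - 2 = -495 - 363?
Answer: 1800/2203682507 ≈ 8.1681e-7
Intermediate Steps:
l = -107 (l = 1/4 + (-495 - 363)/8 = 1/4 + (1/8)*(-858) = 1/4 - 429/4 = -107)
w(J) = -107/J
v = 2203682507/1800 (v = (-1210310 + 2434578) - 107/(-1800) = 1224268 - 107*(-1/1800) = 1224268 + 107/1800 = 2203682507/1800 ≈ 1.2243e+6)
1/v = 1/(2203682507/1800) = 1800/2203682507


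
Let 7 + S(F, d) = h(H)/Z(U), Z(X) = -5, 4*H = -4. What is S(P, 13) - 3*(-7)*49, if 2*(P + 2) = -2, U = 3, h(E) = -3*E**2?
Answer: 5113/5 ≈ 1022.6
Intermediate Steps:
H = -1 (H = (1/4)*(-4) = -1)
P = -3 (P = -2 + (1/2)*(-2) = -2 - 1 = -3)
S(F, d) = -32/5 (S(F, d) = -7 - 3*(-1)**2/(-5) = -7 - 3*1*(-1/5) = -7 - 3*(-1/5) = -7 + 3/5 = -32/5)
S(P, 13) - 3*(-7)*49 = -32/5 - 3*(-7)*49 = -32/5 + 21*49 = -32/5 + 1029 = 5113/5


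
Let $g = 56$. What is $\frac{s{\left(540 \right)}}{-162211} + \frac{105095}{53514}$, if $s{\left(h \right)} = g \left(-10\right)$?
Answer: $\frac{2439647555}{1240079922} \approx 1.9673$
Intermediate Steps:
$s{\left(h \right)} = -560$ ($s{\left(h \right)} = 56 \left(-10\right) = -560$)
$\frac{s{\left(540 \right)}}{-162211} + \frac{105095}{53514} = - \frac{560}{-162211} + \frac{105095}{53514} = \left(-560\right) \left(- \frac{1}{162211}\right) + 105095 \cdot \frac{1}{53514} = \frac{80}{23173} + \frac{105095}{53514} = \frac{2439647555}{1240079922}$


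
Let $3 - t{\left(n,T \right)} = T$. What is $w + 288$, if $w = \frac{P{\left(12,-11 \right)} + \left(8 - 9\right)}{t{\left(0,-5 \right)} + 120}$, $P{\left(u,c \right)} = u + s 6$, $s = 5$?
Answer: $\frac{36905}{128} \approx 288.32$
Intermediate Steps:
$t{\left(n,T \right)} = 3 - T$
$P{\left(u,c \right)} = 30 + u$ ($P{\left(u,c \right)} = u + 5 \cdot 6 = u + 30 = 30 + u$)
$w = \frac{41}{128}$ ($w = \frac{\left(30 + 12\right) + \left(8 - 9\right)}{\left(3 - -5\right) + 120} = \frac{42 + \left(8 - 9\right)}{\left(3 + 5\right) + 120} = \frac{42 - 1}{8 + 120} = \frac{41}{128} \approx 0.32031$)
$w + 288 = \frac{41}{128} + 288 = \frac{36905}{128}$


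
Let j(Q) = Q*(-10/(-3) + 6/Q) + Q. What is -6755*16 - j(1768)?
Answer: -347242/3 ≈ -1.1575e+5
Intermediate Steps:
j(Q) = Q + Q*(10/3 + 6/Q) (j(Q) = Q*(-10*(-⅓) + 6/Q) + Q = Q*(10/3 + 6/Q) + Q = Q + Q*(10/3 + 6/Q))
-6755*16 - j(1768) = -6755*16 - (6 + (13/3)*1768) = -108080 - (6 + 22984/3) = -108080 - 1*23002/3 = -108080 - 23002/3 = -347242/3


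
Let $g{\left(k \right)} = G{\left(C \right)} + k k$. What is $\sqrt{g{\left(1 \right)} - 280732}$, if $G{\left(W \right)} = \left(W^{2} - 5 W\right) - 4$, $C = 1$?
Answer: $i \sqrt{280739} \approx 529.85 i$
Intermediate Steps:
$G{\left(W \right)} = -4 + W^{2} - 5 W$
$g{\left(k \right)} = -8 + k^{2}$ ($g{\left(k \right)} = \left(-4 + 1^{2} - 5\right) + k k = \left(-4 + 1 - 5\right) + k^{2} = -8 + k^{2}$)
$\sqrt{g{\left(1 \right)} - 280732} = \sqrt{\left(-8 + 1^{2}\right) - 280732} = \sqrt{\left(-8 + 1\right) - 280732} = \sqrt{-7 - 280732} = \sqrt{-280739} = i \sqrt{280739}$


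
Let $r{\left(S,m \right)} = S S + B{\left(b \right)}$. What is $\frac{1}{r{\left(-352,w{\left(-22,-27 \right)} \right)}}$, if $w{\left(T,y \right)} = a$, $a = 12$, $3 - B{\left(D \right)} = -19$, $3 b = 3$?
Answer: $\frac{1}{123926} \approx 8.0693 \cdot 10^{-6}$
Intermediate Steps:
$b = 1$ ($b = \frac{1}{3} \cdot 3 = 1$)
$B{\left(D \right)} = 22$ ($B{\left(D \right)} = 3 - -19 = 3 + 19 = 22$)
$w{\left(T,y \right)} = 12$
$r{\left(S,m \right)} = 22 + S^{2}$ ($r{\left(S,m \right)} = S S + 22 = S^{2} + 22 = 22 + S^{2}$)
$\frac{1}{r{\left(-352,w{\left(-22,-27 \right)} \right)}} = \frac{1}{22 + \left(-352\right)^{2}} = \frac{1}{22 + 123904} = \frac{1}{123926}$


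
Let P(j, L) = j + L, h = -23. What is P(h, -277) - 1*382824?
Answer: -383124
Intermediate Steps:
P(j, L) = L + j
P(h, -277) - 1*382824 = (-277 - 23) - 1*382824 = -300 - 382824 = -383124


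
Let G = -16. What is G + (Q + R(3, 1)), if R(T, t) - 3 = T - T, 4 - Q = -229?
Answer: 220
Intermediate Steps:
Q = 233 (Q = 4 - 1*(-229) = 4 + 229 = 233)
R(T, t) = 3 (R(T, t) = 3 + (T - T) = 3 + 0 = 3)
G + (Q + R(3, 1)) = -16 + (233 + 3) = -16 + 236 = 220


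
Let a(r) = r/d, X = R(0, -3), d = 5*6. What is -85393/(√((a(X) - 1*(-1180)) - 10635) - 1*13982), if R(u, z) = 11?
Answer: 35818947780/5865173359 + 85393*I*√8509170/5865173359 ≈ 6.1071 + 0.04247*I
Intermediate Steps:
d = 30
X = 11
a(r) = r/30
-85393/(√((a(X) - 1*(-1180)) - 10635) - 1*13982) = -85393/(√(((1/30)*11 - 1*(-1180)) - 10635) - 1*13982) = -85393/(√((11/30 + 1180) - 10635) - 13982) = -85393/(√(35411/30 - 10635) - 13982) = -85393/(√(-283639/30) - 13982) = -85393/(I*√8509170/30 - 13982) = -85393/(-13982 + I*√8509170/30)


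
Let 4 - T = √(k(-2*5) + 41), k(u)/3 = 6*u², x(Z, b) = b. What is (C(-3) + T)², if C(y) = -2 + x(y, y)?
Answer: (1 + √1841)² ≈ 1927.8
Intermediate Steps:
k(u) = 18*u² (k(u) = 3*(6*u²) = 18*u²)
T = 4 - √1841 (T = 4 - √(18*(-2*5)² + 41) = 4 - √(18*(-10)² + 41) = 4 - √(18*100 + 41) = 4 - √(1800 + 41) = 4 - √1841 ≈ -38.907)
C(y) = -2 + y
(C(-3) + T)² = ((-2 - 3) + (4 - √1841))² = (-5 + (4 - √1841))² = (-1 - √1841)²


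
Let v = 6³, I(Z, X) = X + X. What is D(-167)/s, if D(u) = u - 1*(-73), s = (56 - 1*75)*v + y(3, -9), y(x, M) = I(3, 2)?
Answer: 47/2050 ≈ 0.022927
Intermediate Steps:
I(Z, X) = 2*X
y(x, M) = 4 (y(x, M) = 2*2 = 4)
v = 216
s = -4100 (s = (56 - 1*75)*216 + 4 = (56 - 75)*216 + 4 = -19*216 + 4 = -4104 + 4 = -4100)
D(u) = 73 + u (D(u) = u + 73 = 73 + u)
D(-167)/s = (73 - 167)/(-4100) = -94*(-1/4100) = 47/2050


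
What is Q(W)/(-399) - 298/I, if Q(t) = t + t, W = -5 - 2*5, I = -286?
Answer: 21247/19019 ≈ 1.1171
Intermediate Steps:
W = -15 (W = -5 - 10 = -15)
Q(t) = 2*t
Q(W)/(-399) - 298/I = (2*(-15))/(-399) - 298/(-286) = -30*(-1/399) - 298*(-1/286) = 10/133 + 149/143 = 21247/19019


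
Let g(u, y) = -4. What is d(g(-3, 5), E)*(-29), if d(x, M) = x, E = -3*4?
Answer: 116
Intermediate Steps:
E = -12
d(g(-3, 5), E)*(-29) = -4*(-29) = 116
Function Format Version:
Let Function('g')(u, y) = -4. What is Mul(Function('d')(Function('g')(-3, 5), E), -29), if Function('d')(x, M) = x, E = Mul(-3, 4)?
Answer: 116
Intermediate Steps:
E = -12
Mul(Function('d')(Function('g')(-3, 5), E), -29) = Mul(-4, -29) = 116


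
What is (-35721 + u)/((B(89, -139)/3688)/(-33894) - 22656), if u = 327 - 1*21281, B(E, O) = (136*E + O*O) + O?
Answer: 3542217877800/1416012159259 ≈ 2.5015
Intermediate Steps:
B(E, O) = O + O**2 + 136*E (B(E, O) = (136*E + O**2) + O = (O**2 + 136*E) + O = O + O**2 + 136*E)
u = -20954 (u = 327 - 21281 = -20954)
(-35721 + u)/((B(89, -139)/3688)/(-33894) - 22656) = (-35721 - 20954)/(((-139 + (-139)**2 + 136*89)/3688)/(-33894) - 22656) = -56675/(((-139 + 19321 + 12104)*(1/3688))*(-1/33894) - 22656) = -56675/((31286*(1/3688))*(-1/33894) - 22656) = -56675/((15643/1844)*(-1/33894) - 22656) = -56675/(-15643/62500536 - 22656) = -56675/(-1416012159259/62500536) = -56675*(-62500536/1416012159259) = 3542217877800/1416012159259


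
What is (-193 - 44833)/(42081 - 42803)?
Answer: 22513/361 ≈ 62.363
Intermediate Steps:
(-193 - 44833)/(42081 - 42803) = -45026/(-722) = -45026*(-1/722) = 22513/361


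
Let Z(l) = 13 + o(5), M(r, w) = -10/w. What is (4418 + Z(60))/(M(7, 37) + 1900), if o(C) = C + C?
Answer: 164317/70290 ≈ 2.3377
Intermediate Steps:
o(C) = 2*C
Z(l) = 23 (Z(l) = 13 + 2*5 = 13 + 10 = 23)
(4418 + Z(60))/(M(7, 37) + 1900) = (4418 + 23)/(-10/37 + 1900) = 4441/(-10*1/37 + 1900) = 4441/(-10/37 + 1900) = 4441/(70290/37) = 4441*(37/70290) = 164317/70290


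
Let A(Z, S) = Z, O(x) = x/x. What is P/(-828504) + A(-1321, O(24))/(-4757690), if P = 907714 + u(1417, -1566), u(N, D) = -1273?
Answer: -718578471251/656960865960 ≈ -1.0938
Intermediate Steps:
O(x) = 1
P = 906441 (P = 907714 - 1273 = 906441)
P/(-828504) + A(-1321, O(24))/(-4757690) = 906441/(-828504) - 1321/(-4757690) = 906441*(-1/828504) - 1321*(-1/4757690) = -302147/276168 + 1321/4757690 = -718578471251/656960865960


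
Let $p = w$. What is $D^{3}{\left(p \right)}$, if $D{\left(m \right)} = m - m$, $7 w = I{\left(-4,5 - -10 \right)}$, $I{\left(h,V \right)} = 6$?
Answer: $0$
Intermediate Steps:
$w = \frac{6}{7}$ ($w = \frac{1}{7} \cdot 6 = \frac{6}{7} \approx 0.85714$)
$p = \frac{6}{7} \approx 0.85714$
$D{\left(m \right)} = 0$
$D^{3}{\left(p \right)} = 0^{3} = 0$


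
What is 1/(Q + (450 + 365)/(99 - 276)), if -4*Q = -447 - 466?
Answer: 708/158341 ≈ 0.0044714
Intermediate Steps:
Q = 913/4 (Q = -(-447 - 466)/4 = -1/4*(-913) = 913/4 ≈ 228.25)
1/(Q + (450 + 365)/(99 - 276)) = 1/(913/4 + (450 + 365)/(99 - 276)) = 1/(913/4 + 815/(-177)) = 1/(913/4 + 815*(-1/177)) = 1/(913/4 - 815/177) = 1/(158341/708) = 708/158341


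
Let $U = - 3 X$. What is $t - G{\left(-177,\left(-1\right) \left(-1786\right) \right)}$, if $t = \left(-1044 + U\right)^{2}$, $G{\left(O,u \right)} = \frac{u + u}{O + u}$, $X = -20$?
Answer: $\frac{1557920332}{1609} \approx 9.6825 \cdot 10^{5}$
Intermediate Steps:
$U = 60$ ($U = \left(-3\right) \left(-20\right) = 60$)
$G{\left(O,u \right)} = \frac{2 u}{O + u}$
$t = 968256$ ($t = \left(-1044 + 60\right)^{2} = \left(-984\right)^{2} = 968256$)
$t - G{\left(-177,\left(-1\right) \left(-1786\right) \right)} = 968256 - \frac{2 \left(\left(-1\right) \left(-1786\right)\right)}{-177 - -1786} = 968256 - 2 \cdot 1786 \frac{1}{-177 + 1786} = 968256 - 2 \cdot 1786 \cdot \frac{1}{1609} = 968256 - \frac{3572}{1609} = \frac{1557920332}{1609}$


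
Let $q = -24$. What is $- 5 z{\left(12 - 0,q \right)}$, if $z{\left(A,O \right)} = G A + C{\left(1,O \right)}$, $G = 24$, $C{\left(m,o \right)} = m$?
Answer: $-1445$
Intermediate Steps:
$z{\left(A,O \right)} = 1 + 24 A$ ($z{\left(A,O \right)} = 24 A + 1 = 1 + 24 A$)
$- 5 z{\left(12 - 0,q \right)} = - 5 \left(1 + 24 \left(12 - 0\right)\right) = - 5 \left(1 + 24 \left(12 + 0\right)\right) = - 5 \left(1 + 24 \cdot 12\right) = - 5 \left(1 + 288\right) = \left(-5\right) 289 = -1445$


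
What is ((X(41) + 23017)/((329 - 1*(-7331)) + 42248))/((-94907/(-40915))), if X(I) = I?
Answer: 157236345/789436426 ≈ 0.19918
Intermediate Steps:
((X(41) + 23017)/((329 - 1*(-7331)) + 42248))/((-94907/(-40915))) = ((41 + 23017)/((329 - 1*(-7331)) + 42248))/((-94907/(-40915))) = (23058/((329 + 7331) + 42248))/((-94907*(-1/40915))) = (23058/(7660 + 42248))/(94907/40915) = (23058/49908)*(40915/94907) = (23058*(1/49908))*(40915/94907) = (3843/8318)*(40915/94907) = 157236345/789436426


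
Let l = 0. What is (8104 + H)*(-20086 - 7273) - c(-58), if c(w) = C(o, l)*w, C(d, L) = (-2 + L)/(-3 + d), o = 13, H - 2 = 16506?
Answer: -3366798598/5 ≈ -6.7336e+8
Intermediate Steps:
H = 16508 (H = 2 + 16506 = 16508)
C(d, L) = (-2 + L)/(-3 + d)
c(w) = -w/5 (c(w) = ((-2 + 0)/(-3 + 13))*w = (-2/10)*w = ((⅒)*(-2))*w = -w/5)
(8104 + H)*(-20086 - 7273) - c(-58) = (8104 + 16508)*(-20086 - 7273) - (-1)*(-58)/5 = 24612*(-27359) - 1*58/5 = -673359708 - 58/5 = -3366798598/5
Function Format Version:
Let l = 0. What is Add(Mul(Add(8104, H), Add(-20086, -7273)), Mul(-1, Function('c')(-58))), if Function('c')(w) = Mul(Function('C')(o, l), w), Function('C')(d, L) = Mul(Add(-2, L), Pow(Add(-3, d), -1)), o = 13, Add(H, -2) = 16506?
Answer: Rational(-3366798598, 5) ≈ -6.7336e+8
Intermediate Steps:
H = 16508 (H = Add(2, 16506) = 16508)
Function('C')(d, L) = Mul(Pow(Add(-3, d), -1), Add(-2, L))
Function('c')(w) = Mul(Rational(-1, 5), w) (Function('c')(w) = Mul(Mul(Pow(Add(-3, 13), -1), Add(-2, 0)), w) = Mul(Mul(Pow(10, -1), -2), w) = Mul(Mul(Rational(1, 10), -2), w) = Mul(Rational(-1, 5), w))
Add(Mul(Add(8104, H), Add(-20086, -7273)), Mul(-1, Function('c')(-58))) = Add(Mul(Add(8104, 16508), Add(-20086, -7273)), Mul(-1, Mul(Rational(-1, 5), -58))) = Add(Mul(24612, -27359), Mul(-1, Rational(58, 5))) = Add(-673359708, Rational(-58, 5)) = Rational(-3366798598, 5)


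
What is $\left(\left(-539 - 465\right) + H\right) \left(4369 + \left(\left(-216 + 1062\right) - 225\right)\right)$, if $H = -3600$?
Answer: $-22973960$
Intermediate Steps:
$\left(\left(-539 - 465\right) + H\right) \left(4369 + \left(\left(-216 + 1062\right) - 225\right)\right) = \left(\left(-539 - 465\right) - 3600\right) \left(4369 + \left(\left(-216 + 1062\right) - 225\right)\right) = \left(\left(-539 - 465\right) - 3600\right) \left(4369 + \left(846 - 225\right)\right) = \left(-1004 - 3600\right) \left(4369 + 621\right) = \left(-4604\right) 4990 = -22973960$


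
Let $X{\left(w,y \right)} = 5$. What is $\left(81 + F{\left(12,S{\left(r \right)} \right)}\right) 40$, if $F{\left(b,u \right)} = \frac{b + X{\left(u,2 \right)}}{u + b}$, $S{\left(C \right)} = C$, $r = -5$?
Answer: $\frac{23360}{7} \approx 3337.1$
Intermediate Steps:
$F{\left(b,u \right)} = \frac{5 + b}{b + u}$ ($F{\left(b,u \right)} = \frac{b + 5}{u + b} = \frac{5 + b}{b + u}$)
$\left(81 + F{\left(12,S{\left(r \right)} \right)}\right) 40 = \left(81 + \frac{5 + 12}{12 - 5}\right) 40 = \left(81 + \frac{1}{7} \cdot 17\right) 40 = \left(81 + \frac{17}{7}\right) 40 = \frac{584}{7} \cdot 40 = \frac{23360}{7}$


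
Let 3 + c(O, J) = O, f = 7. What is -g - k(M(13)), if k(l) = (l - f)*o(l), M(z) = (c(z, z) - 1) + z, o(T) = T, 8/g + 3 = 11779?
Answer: -485761/1472 ≈ -330.00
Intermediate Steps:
g = 1/1472 (g = 8/(-3 + 11779) = 8/11776 = 8*(1/11776) = 1/1472 ≈ 0.00067935)
c(O, J) = -3 + O
M(z) = -4 + 2*z (M(z) = ((-3 + z) - 1) + z = (-4 + z) + z = -4 + 2*z)
k(l) = l*(-7 + l) (k(l) = (l - 1*7)*l = (l - 7)*l = (-7 + l)*l = l*(-7 + l))
-g - k(M(13)) = -1*1/1472 - (-4 + 2*13)*(-7 + (-4 + 2*13)) = -1/1472 - (-4 + 26)*(-7 + (-4 + 26)) = -1/1472 - 22*(-7 + 22) = -1/1472 - 22*15 = -1/1472 - 1*330 = -1/1472 - 330 = -485761/1472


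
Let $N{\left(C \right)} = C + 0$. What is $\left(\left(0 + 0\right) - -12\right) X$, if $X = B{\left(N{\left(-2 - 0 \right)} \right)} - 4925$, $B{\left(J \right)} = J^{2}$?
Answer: $-59052$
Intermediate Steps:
$N{\left(C \right)} = C$
$X = -4921$ ($X = \left(-2 - 0\right)^{2} - 4925 = \left(-2 + 0\right)^{2} - 4925 = \left(-2\right)^{2} - 4925 = 4 - 4925 = -4921$)
$\left(\left(0 + 0\right) - -12\right) X = \left(\left(0 + 0\right) - -12\right) \left(-4921\right) = \left(0 + 12\right) \left(-4921\right) = 12 \left(-4921\right) = -59052$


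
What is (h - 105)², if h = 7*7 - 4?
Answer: 3600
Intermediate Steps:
h = 45 (h = 49 - 4 = 45)
(h - 105)² = (45 - 105)² = (-60)² = 3600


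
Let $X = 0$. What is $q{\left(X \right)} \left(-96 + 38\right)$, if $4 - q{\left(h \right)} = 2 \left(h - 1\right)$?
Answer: $-348$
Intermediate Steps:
$q{\left(h \right)} = 6 - 2 h$ ($q{\left(h \right)} = 4 - 2 \left(h - 1\right) = 4 - 2 \left(-1 + h\right) = 4 - \left(-2 + 2 h\right) = 6 - 2 h$)
$q{\left(X \right)} \left(-96 + 38\right) = \left(6 - 0\right) \left(-96 + 38\right) = \left(6 + 0\right) \left(-58\right) = 6 \left(-58\right) = -348$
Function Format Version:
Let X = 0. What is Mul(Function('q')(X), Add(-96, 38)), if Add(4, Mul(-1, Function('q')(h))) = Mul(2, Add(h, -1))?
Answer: -348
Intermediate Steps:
Function('q')(h) = Add(6, Mul(-2, h)) (Function('q')(h) = Add(4, Mul(-1, Mul(2, Add(h, -1)))) = Add(4, Mul(-1, Mul(2, Add(-1, h)))) = Add(4, Mul(-1, Add(-2, Mul(2, h)))) = Add(4, Add(2, Mul(-2, h))) = Add(6, Mul(-2, h)))
Mul(Function('q')(X), Add(-96, 38)) = Mul(Add(6, Mul(-2, 0)), Add(-96, 38)) = Mul(Add(6, 0), -58) = Mul(6, -58) = -348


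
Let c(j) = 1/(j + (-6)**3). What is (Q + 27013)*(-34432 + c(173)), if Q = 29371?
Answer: -83480853568/43 ≈ -1.9414e+9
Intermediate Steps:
c(j) = 1/(-216 + j) (c(j) = 1/(j - 216) = 1/(-216 + j))
(Q + 27013)*(-34432 + c(173)) = (29371 + 27013)*(-34432 + 1/(-216 + 173)) = 56384*(-34432 + 1/(-43)) = 56384*(-34432 - 1/43) = 56384*(-1480577/43) = -83480853568/43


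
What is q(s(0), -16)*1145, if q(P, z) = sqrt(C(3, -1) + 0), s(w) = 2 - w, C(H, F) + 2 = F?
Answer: 1145*I*sqrt(3) ≈ 1983.2*I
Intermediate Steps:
C(H, F) = -2 + F
q(P, z) = I*sqrt(3) (q(P, z) = sqrt((-2 - 1) + 0) = sqrt(-3 + 0) = sqrt(-3) = I*sqrt(3))
q(s(0), -16)*1145 = (I*sqrt(3))*1145 = 1145*I*sqrt(3)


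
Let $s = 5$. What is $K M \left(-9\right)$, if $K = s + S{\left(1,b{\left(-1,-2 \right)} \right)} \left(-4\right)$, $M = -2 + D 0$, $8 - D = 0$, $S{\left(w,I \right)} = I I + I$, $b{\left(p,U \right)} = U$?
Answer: $-54$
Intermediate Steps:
$S{\left(w,I \right)} = I + I^{2}$ ($S{\left(w,I \right)} = I^{2} + I = I + I^{2}$)
$D = 8$ ($D = 8 - 0 = 8 + 0 = 8$)
$M = -2$ ($M = -2 + 8 \cdot 0 = -2 + 0 = -2$)
$K = -3$ ($K = 5 + - 2 \left(1 - 2\right) \left(-4\right) = 5 + \left(-2\right) \left(-1\right) \left(-4\right) = 5 + 2 \left(-4\right) = 5 - 8 = -3$)
$K M \left(-9\right) = \left(-3\right) \left(-2\right) \left(-9\right) = 6 \left(-9\right) = -54$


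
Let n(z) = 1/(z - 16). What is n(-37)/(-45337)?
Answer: 1/2402861 ≈ 4.1617e-7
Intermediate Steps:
n(z) = 1/(-16 + z)
n(-37)/(-45337) = 1/(-16 - 37*(-45337)) = -1/45337/(-53) = -1/53*(-1/45337) = 1/2402861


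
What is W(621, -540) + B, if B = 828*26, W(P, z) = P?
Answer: 22149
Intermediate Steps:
B = 21528
W(621, -540) + B = 621 + 21528 = 22149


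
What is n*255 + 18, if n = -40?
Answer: -10182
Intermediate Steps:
n*255 + 18 = -40*255 + 18 = -10200 + 18 = -10182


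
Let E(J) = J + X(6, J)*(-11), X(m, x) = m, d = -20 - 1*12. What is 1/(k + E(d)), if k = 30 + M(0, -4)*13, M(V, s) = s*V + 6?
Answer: 1/10 ≈ 0.10000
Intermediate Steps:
d = -32 (d = -20 - 12 = -32)
M(V, s) = 6 + V*s (M(V, s) = V*s + 6 = 6 + V*s)
E(J) = -66 + J (E(J) = J + 6*(-11) = J - 66 = -66 + J)
k = 108 (k = 30 + (6 + 0*(-4))*13 = 30 + (6 + 0)*13 = 30 + 6*13 = 30 + 78 = 108)
1/(k + E(d)) = 1/(108 + (-66 - 32)) = 1/(108 - 98) = 1/10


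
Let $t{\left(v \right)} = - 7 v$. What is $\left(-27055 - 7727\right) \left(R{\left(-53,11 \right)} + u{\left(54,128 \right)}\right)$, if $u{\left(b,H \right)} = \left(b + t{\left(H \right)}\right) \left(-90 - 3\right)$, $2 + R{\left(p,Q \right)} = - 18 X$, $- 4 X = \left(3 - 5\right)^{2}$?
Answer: $-2724195804$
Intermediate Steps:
$X = -1$ ($X = - \frac{\left(3 - 5\right)^{2}}{4} = - \frac{\left(-2\right)^{2}}{4} = \left(- \frac{1}{4}\right) 4 = -1$)
$R{\left(p,Q \right)} = 16$ ($R{\left(p,Q \right)} = -2 - -18 = -2 + 18 = 16$)
$u{\left(b,H \right)} = - 93 b + 651 H$ ($u{\left(b,H \right)} = \left(b - 7 H\right) \left(-90 - 3\right) = \left(b - 7 H\right) \left(-93\right) = - 93 b + 651 H$)
$\left(-27055 - 7727\right) \left(R{\left(-53,11 \right)} + u{\left(54,128 \right)}\right) = \left(-27055 - 7727\right) \left(16 + \left(\left(-93\right) 54 + 651 \cdot 128\right)\right) = - 34782 \left(16 + \left(-5022 + 83328\right)\right) = - 34782 \left(16 + 78306\right) = \left(-34782\right) 78322 = -2724195804$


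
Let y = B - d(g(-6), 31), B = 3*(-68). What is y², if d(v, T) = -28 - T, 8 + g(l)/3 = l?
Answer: 21025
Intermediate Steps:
B = -204
g(l) = -24 + 3*l
y = -145 (y = -204 - (-28 - 1*31) = -204 - (-28 - 31) = -204 - 1*(-59) = -204 + 59 = -145)
y² = (-145)² = 21025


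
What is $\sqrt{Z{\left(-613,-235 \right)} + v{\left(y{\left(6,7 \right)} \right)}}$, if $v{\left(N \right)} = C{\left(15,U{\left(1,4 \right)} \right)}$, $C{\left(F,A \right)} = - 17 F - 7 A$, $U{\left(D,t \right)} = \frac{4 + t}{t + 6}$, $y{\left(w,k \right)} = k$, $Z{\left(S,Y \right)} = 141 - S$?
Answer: $\frac{\sqrt{12335}}{5} \approx 22.213$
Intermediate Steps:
$U{\left(D,t \right)} = \frac{4 + t}{6 + t}$
$v{\left(N \right)} = - \frac{1303}{5}$ ($v{\left(N \right)} = \left(-17\right) 15 - 7 \frac{4 + 4}{6 + 4} = -255 - 7 \cdot \frac{1}{10} \cdot 8 = -255 - \frac{28}{5} = - \frac{1303}{5}$)
$\sqrt{Z{\left(-613,-235 \right)} + v{\left(y{\left(6,7 \right)} \right)}} = \sqrt{\left(141 - -613\right) - \frac{1303}{5}} = \sqrt{\left(141 + 613\right) - \frac{1303}{5}} = \sqrt{754 - \frac{1303}{5}} = \sqrt{\frac{2467}{5}} = \frac{\sqrt{12335}}{5}$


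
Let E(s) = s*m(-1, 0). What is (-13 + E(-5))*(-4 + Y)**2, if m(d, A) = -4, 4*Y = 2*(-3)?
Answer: 847/4 ≈ 211.75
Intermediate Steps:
Y = -3/2 (Y = (2*(-3))/4 = (1/4)*(-6) = -3/2 ≈ -1.5000)
E(s) = -4*s (E(s) = s*(-4) = -4*s)
(-13 + E(-5))*(-4 + Y)**2 = (-13 - 4*(-5))*(-4 - 3/2)**2 = (-13 + 20)*(-11/2)**2 = 7*(121/4) = 847/4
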